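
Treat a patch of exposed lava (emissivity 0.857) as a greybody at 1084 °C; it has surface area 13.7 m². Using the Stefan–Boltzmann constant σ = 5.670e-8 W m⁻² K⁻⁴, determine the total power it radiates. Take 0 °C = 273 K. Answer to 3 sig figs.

T = 1084 °C + 273 = 1357 K.
Area A = 13.7 m².
P = εσAT⁴ = 0.857 × 5.670×10⁻⁸ × 13.7 × (1357)⁴ = 2.26×10⁶ W.

P ≈ 2.26×10⁶ W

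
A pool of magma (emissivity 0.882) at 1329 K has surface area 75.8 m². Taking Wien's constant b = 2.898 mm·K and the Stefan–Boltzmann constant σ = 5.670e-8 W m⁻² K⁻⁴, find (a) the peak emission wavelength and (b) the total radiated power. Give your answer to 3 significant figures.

λ_max ≈ 2.18 μm; P ≈ 1.18×10⁷ W

(a) λ_max = b/T = 2.898×10⁻³/1329 = 2.181×10⁻⁶ m = 2.18 μm.
Area A = 75.8 m².
(b) P = εσAT⁴ = 0.882×5.670×10⁻⁸×75.8×(1329)⁴ = 1.18×10⁷ W.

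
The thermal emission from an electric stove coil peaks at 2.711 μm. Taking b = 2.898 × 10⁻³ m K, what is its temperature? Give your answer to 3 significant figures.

Wien's law gives T = b/λ_max = (2.898×10⁻³ m·K)/(2.711×10⁻⁶ m) = 1.07×10³ K.

T ≈ 1.07×10³ K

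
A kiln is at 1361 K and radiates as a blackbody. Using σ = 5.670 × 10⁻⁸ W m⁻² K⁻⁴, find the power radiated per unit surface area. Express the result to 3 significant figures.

Stefan–Boltzmann: I = σT⁴ = 5.670×10⁻⁸ × (1361)⁴ = 1.95×10⁵ W/m².

I ≈ 1.95×10⁵ W/m²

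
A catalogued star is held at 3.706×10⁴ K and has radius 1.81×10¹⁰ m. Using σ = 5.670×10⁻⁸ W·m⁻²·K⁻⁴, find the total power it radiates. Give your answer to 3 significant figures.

P ≈ 4.40×10³² W

Surface area A = 4πR² = 4π(1.81×10¹⁰ m)² = 4.11687×10²¹ m².
P = σAT⁴ = 5.670×10⁻⁸ × 4.11687×10²¹ × (3.706×10⁴)⁴ = 4.40×10³² W.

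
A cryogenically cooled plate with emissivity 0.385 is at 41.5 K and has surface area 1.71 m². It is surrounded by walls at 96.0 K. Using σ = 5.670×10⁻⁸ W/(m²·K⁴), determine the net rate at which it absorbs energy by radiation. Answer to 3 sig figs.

Net gain ≈ 3.06 W

Area A = 1.71 m².
Net radiated power P_net = εσA(T⁴ − T₀⁴) = 0.385×5.670×10⁻⁸×1.71×(41.5⁴ − 96.0⁴).
T⁴ − T₀⁴ = 2.96615×10⁶ − 8.49347×10⁷ = -8.19686×10⁷ K⁴, so P_net = -3.06 W — negative, meaning a net gain of 3.06 W.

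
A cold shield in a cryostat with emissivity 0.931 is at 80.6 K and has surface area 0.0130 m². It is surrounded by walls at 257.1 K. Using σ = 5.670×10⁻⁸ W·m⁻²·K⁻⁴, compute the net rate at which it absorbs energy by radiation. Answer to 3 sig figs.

Area A = 0.0130 m².
Net radiated power P_net = εσA(T⁴ − T₀⁴) = 0.931×5.670×10⁻⁸×0.0130×(80.6⁴ − 257.1⁴).
T⁴ − T₀⁴ = 4.22027×10⁷ − 4.36926×10⁹ = -4.32706×10⁹ K⁴, so P_net = -2.97 W — negative, meaning a net gain of 2.97 W.

Net gain ≈ 2.97 W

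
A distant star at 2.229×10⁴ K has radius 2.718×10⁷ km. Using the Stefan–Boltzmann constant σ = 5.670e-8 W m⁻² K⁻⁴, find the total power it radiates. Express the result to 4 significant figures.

Surface area A = 4πR² = 4π(2.718×10¹⁰ m)² = 9.28344×10²¹ m².
P = σAT⁴ = 5.670×10⁻⁸ × 9.28344×10²¹ × (2.229×10⁴)⁴ = 1.299×10³² W.

P ≈ 1.299×10³² W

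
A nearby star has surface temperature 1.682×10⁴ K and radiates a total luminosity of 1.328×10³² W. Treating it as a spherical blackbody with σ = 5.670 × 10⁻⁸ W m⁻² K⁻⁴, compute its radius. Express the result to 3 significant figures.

R ≈ 4.83×10¹⁰ m

L = 4πR²σT⁴ ⇒ R = √(L/(4πσT⁴)).
σT⁴ = 4.53824×10⁹ W/m², so R = √(1.328×10³²/(4π×4.53824×10⁹)) = 4.83×10¹⁰ m.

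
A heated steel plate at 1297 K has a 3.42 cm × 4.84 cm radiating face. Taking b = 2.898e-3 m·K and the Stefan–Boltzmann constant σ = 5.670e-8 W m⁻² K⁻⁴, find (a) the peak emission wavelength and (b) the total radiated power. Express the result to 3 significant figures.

(a) λ_max = b/T = 2.898×10⁻³/1297 = 2.234×10⁻⁶ m = 2.23 μm.
Area A = 0.0342 × 0.0484 = 1.65528×10⁻³ m².
(b) P = σAT⁴ = 5.670×10⁻⁸×1.65528×10⁻³×(1297)⁴ = 266 W.

λ_max ≈ 2.23 μm; P ≈ 266 W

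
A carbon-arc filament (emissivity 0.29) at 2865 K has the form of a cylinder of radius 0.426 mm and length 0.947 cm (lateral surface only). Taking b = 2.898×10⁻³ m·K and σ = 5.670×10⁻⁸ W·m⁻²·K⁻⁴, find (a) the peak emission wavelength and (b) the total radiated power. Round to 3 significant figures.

(a) λ_max = b/T = 2.898×10⁻³/2865 = 1.012×10⁻⁶ m = 1.01×10³ nm.
Lateral area A = 2πrL = 2π×4.26×10⁻⁴×9.47×10⁻³ = 2.53478×10⁻⁵ m².
(b) P = εσAT⁴ = 0.29×5.670×10⁻⁸×2.53478×10⁻⁵×(2865)⁴ = 28.1 W.

λ_max ≈ 1.01×10³ nm; P ≈ 28.1 W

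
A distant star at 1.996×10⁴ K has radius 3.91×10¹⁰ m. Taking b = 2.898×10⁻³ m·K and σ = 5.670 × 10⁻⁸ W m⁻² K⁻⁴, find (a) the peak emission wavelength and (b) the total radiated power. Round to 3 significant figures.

(a) λ_max = b/T = 2.898×10⁻³/1.996×10⁴ = 1.452×10⁻⁷ m = 145 nm.
Surface area A = 4πR² = 4π(3.91×10¹⁰ m)² = 1.92116×10²² m².
(b) P = σAT⁴ = 5.670×10⁻⁸×1.92116×10²²×(1.996×10⁴)⁴ = 1.73×10³² W.

λ_max ≈ 145 nm; P ≈ 1.73×10³² W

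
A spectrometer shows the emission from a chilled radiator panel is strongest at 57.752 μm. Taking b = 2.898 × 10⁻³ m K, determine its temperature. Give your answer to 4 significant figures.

Wien's law gives T = b/λ_max = (2.898×10⁻³ m·K)/(5.7752×10⁻⁵ m) = 50.18 K.

T ≈ 50.18 K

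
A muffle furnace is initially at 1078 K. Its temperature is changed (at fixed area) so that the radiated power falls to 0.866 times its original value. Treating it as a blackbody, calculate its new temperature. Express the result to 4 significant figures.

T₂ ≈ 1040 K

P ∝ T⁴, so T₂/T₁ = (P₂/P₁)^(1/4) = (0.866)^(1/4) = 0.964672.
T₂ = 1078 × 0.964672 = 1040 K.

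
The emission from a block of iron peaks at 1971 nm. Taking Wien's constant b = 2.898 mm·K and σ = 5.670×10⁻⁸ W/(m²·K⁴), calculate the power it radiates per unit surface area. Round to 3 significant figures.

Wien's law: T = b/λ_max = 2.898×10⁻³/1.971×10⁻⁶ = 1470.32 K.
Then I = σT⁴ = 5.670×10⁻⁸×(1470.32)⁴ = 2.65×10⁵ W/m².

I ≈ 2.65×10⁵ W/m²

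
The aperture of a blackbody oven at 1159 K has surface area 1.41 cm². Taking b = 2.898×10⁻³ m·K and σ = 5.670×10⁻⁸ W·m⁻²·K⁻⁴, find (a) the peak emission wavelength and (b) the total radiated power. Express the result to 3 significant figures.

(a) λ_max = b/T = 2.898×10⁻³/1159 = 2.500×10⁻⁶ m = 2.50 μm.
Area A = 1.41 cm² = 1.41×10⁻⁴ m².
(b) P = σAT⁴ = 5.670×10⁻⁸×1.41×10⁻⁴×(1159)⁴ = 14.4 W.

λ_max ≈ 2.50 μm; P ≈ 14.4 W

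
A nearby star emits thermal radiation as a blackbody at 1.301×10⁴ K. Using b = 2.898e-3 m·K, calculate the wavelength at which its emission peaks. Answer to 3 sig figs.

λ_max ≈ 223 nm

Wien's displacement law: λ_max = b/T = (2.898×10⁻³ m·K)/(1.301×10⁴ K) = 2.228×10⁻⁷ m.
That is 223 nm, in the ultraviolet range.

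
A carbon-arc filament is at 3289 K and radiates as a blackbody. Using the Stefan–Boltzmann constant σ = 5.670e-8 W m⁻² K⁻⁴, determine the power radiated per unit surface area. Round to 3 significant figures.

I ≈ 6.63×10⁶ W/m²

Stefan–Boltzmann: I = σT⁴ = 5.670×10⁻⁸ × (3289)⁴ = 6.63×10⁶ W/m².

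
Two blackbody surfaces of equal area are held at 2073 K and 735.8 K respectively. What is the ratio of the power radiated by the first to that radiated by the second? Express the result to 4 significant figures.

With equal areas, P₁/P₂ = (T₁/T₂)⁴ = (2073/735.8)⁴ = 63.00.

P₁/P₂ ≈ 63.00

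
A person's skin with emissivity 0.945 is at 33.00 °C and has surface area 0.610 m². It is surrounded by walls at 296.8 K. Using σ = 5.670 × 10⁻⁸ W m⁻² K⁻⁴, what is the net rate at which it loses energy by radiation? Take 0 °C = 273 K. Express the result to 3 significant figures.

Net loss ≈ 32.9 W

T = 33.00 °C + 273 = 306.00 K.
Area A = 0.610 m².
Net radiated power P_net = εσA(T⁴ − T₀⁴) = 0.945×5.670×10⁻⁸×0.610×(306.00⁴ − 296.8⁴).
T⁴ − T₀⁴ = 8.76770×10⁹ − 7.75989×10⁹ = 1.00781×10⁹ K⁴, so P_net = 32.9 W.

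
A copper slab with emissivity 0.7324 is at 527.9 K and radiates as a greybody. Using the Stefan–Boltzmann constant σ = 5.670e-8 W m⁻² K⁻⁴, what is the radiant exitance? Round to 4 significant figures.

I ≈ 3225 W/m²

Stefan–Boltzmann: I = εσT⁴ = 0.7324 × 5.670×10⁻⁸ × (527.9)⁴ = 3225 W/m².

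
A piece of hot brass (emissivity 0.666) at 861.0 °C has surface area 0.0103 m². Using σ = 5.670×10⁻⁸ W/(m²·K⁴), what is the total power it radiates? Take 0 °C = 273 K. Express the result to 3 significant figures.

T = 861.0 °C + 273 = 1134.0 K.
Area A = 0.0103 m².
P = εσAT⁴ = 0.666 × 5.670×10⁻⁸ × 0.0103 × (1134.0)⁴ = 643 W.

P ≈ 643 W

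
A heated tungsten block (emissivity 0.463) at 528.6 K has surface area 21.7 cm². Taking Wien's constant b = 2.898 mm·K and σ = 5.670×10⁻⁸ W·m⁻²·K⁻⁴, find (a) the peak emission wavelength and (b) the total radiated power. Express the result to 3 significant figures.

λ_max ≈ 5.48 μm; P ≈ 4.45 W

(a) λ_max = b/T = 2.898×10⁻³/528.6 = 5.482×10⁻⁶ m = 5.48 μm.
Area A = 21.7 cm² = 2.17×10⁻³ m².
(b) P = εσAT⁴ = 0.463×5.670×10⁻⁸×2.17×10⁻³×(528.6)⁴ = 4.45 W.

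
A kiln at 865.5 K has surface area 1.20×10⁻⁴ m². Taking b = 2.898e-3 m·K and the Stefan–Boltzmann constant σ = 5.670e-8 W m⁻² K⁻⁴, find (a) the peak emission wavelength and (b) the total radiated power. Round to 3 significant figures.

λ_max ≈ 3.35 μm; P ≈ 3.82 W

(a) λ_max = b/T = 2.898×10⁻³/865.5 = 3.348×10⁻⁶ m = 3.35 μm.
Area A = 1.20×10⁻⁴ m².
(b) P = σAT⁴ = 5.670×10⁻⁸×1.20×10⁻⁴×(865.5)⁴ = 3.82 W.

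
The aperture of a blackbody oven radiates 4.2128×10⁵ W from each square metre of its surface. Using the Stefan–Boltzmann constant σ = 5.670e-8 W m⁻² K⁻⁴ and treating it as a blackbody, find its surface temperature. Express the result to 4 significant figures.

T ≈ 1651 K

I = σT⁴, so T = (I/σ)^(1/4) = (4.2128×10⁵/(5.670×10⁻⁸))^(1/4) = 1651 K.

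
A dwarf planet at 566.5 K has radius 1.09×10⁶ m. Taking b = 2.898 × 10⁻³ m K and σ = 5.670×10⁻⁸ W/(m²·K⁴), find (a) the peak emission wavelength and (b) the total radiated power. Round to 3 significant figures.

λ_max ≈ 5.12 μm; P ≈ 8.72×10¹⁶ W

(a) λ_max = b/T = 2.898×10⁻³/566.5 = 5.116×10⁻⁶ m = 5.12 μm.
Surface area A = 4πR² = 4π(1.09×10⁶ m)² = 1.49301×10¹³ m².
(b) P = σAT⁴ = 5.670×10⁻⁸×1.49301×10¹³×(566.5)⁴ = 8.72×10¹⁶ W.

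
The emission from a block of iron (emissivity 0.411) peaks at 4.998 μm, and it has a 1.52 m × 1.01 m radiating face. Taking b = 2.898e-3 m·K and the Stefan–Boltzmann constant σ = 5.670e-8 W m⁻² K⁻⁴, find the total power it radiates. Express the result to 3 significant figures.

Wien's law: T = b/λ_max = 2.898×10⁻³/4.998×10⁻⁶ = 579.832 K.
Area A = 1.52 × 1.01 = 1.5352 m².
Then P = εσAT⁴ = 0.411×5.670×10⁻⁸×1.5352×(579.832)⁴ = 4.04×10³ W.

P ≈ 4.04×10³ W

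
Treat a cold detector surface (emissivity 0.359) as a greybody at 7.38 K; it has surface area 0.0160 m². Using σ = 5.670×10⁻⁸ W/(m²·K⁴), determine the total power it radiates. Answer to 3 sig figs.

Area A = 0.0160 m².
P = εσAT⁴ = 0.359 × 5.670×10⁻⁸ × 0.0160 × (7.38)⁴ = 9.66×10⁻⁷ W.

P ≈ 9.66×10⁻⁷ W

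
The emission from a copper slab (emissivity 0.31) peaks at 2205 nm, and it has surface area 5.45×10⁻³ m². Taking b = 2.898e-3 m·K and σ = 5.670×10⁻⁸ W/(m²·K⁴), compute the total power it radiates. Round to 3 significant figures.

P ≈ 286 W

Wien's law: T = b/λ_max = 2.898×10⁻³/2.205×10⁻⁶ = 1314.29 K.
Area A = 5.45×10⁻³ m².
Then P = εσAT⁴ = 0.31×5.670×10⁻⁸×5.45×10⁻³×(1314.29)⁴ = 286 W.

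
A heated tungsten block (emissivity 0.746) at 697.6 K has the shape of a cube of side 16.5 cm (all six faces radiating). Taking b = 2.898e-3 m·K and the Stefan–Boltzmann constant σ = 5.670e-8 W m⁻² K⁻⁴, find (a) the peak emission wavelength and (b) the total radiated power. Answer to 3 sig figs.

(a) λ_max = b/T = 2.898×10⁻³/697.6 = 4.154×10⁻⁶ m = 4.15 μm.
Area A = 6s² = 6×(0.165 m)² = 0.16335 m².
(b) P = εσAT⁴ = 0.746×5.670×10⁻⁸×0.16335×(697.6)⁴ = 1.64×10³ W.

λ_max ≈ 4.15 μm; P ≈ 1.64×10³ W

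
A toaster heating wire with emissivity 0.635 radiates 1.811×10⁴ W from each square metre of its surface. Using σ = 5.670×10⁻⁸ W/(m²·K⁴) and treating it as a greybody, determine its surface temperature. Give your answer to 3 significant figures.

T ≈ 842 K

I = εσT⁴, so T = (I/εσ)^(1/4) = (1.811×10⁴/(0.635×5.670×10⁻⁸))^(1/4) = 842 K.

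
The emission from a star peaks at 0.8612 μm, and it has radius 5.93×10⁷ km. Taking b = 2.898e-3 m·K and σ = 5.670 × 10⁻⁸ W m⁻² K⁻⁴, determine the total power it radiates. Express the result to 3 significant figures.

Wien's law: T = b/λ_max = 2.898×10⁻³/8.612×10⁻⁷ = 3365.07 K.
Surface area A = 4πR² = 4π(5.93×10¹⁰ m)² = 4.41895×10²² m².
Then P = σAT⁴ = 5.670×10⁻⁸×4.41895×10²²×(3365.07)⁴ = 3.21×10²⁹ W.

P ≈ 3.21×10²⁹ W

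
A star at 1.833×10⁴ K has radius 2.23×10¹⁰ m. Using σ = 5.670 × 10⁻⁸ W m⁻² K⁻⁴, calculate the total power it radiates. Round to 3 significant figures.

Surface area A = 4πR² = 4π(2.23×10¹⁰ m)² = 6.24913×10²¹ m².
P = σAT⁴ = 5.670×10⁻⁸ × 6.24913×10²¹ × (1.833×10⁴)⁴ = 4.00×10³¹ W.

P ≈ 4.00×10³¹ W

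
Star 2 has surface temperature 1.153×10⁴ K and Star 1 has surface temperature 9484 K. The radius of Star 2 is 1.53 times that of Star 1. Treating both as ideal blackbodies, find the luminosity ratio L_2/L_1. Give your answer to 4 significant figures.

L_2/L_1 ≈ 5.114

L ∝ R²T⁴, so L_2/L_1 = (R_2/R_1)²(T_2/T_1)⁴ = (1.53)² × (1.153×10⁴/9484)⁴ = 2.3409 × 2.18449 = 5.114.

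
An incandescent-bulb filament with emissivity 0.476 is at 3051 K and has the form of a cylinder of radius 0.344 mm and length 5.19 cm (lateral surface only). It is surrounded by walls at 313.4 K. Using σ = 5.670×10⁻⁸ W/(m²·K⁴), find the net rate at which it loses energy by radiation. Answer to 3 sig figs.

Lateral area A = 2πrL = 2π×3.44×10⁻⁴×0.0519 = 1.12177×10⁻⁴ m².
Net radiated power P_net = εσA(T⁴ − T₀⁴) = 0.476×5.670×10⁻⁸×1.12177×10⁻⁴×(3051⁴ − 313.4⁴).
T⁴ − T₀⁴ = 8.66501×10¹³ − 9.64708×10⁹ = 8.66405×10¹³ K⁴, so P_net = 262 W.

Net loss ≈ 262 W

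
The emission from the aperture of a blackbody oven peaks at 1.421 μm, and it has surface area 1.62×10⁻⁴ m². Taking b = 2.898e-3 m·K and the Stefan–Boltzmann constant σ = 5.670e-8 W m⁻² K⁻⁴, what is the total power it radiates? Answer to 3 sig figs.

Wien's law: T = b/λ_max = 2.898×10⁻³/1.421×10⁻⁶ = 2039.41 K.
Area A = 1.62×10⁻⁴ m².
Then P = σAT⁴ = 5.670×10⁻⁸×1.62×10⁻⁴×(2039.41)⁴ = 159 W.

P ≈ 159 W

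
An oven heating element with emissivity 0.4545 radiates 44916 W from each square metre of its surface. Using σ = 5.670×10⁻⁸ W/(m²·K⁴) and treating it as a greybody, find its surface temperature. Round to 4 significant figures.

T ≈ 1149 K

I = εσT⁴, so T = (I/εσ)^(1/4) = (44916/(0.4545×5.670×10⁻⁸))^(1/4) = 1149 K.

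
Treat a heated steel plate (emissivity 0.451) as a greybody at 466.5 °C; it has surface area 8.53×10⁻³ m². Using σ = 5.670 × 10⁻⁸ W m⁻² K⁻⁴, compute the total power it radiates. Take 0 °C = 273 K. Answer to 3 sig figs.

T = 466.5 °C + 273 = 739.5 K.
Area A = 8.53×10⁻³ m².
P = εσAT⁴ = 0.451 × 5.670×10⁻⁸ × 8.53×10⁻³ × (739.5)⁴ = 65.2 W.

P ≈ 65.2 W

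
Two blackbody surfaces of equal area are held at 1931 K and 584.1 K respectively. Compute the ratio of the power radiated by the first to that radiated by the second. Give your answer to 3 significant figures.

With equal areas, P₁/P₂ = (T₁/T₂)⁴ = (1931/584.1)⁴ = 119.

P₁/P₂ ≈ 119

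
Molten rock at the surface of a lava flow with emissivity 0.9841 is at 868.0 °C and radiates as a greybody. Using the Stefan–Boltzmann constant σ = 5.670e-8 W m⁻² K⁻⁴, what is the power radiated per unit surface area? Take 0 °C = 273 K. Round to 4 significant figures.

T = 868.0 °C + 273 = 1141.0 K.
Stefan–Boltzmann: I = εσT⁴ = 0.9841 × 5.670×10⁻⁸ × (1141.0)⁴ = 9.457×10⁴ W/m².

I ≈ 9.457×10⁴ W/m²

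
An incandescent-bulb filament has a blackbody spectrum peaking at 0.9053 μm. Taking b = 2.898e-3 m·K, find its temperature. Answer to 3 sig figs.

Wien's law gives T = b/λ_max = (2.898×10⁻³ m·K)/(9.053×10⁻⁷ m) = 3.20×10³ K.

T ≈ 3.20×10³ K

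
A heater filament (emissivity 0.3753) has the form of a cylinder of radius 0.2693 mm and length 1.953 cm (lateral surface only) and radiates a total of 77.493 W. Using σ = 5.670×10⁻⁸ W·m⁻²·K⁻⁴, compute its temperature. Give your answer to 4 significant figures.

T ≈ 3240 K

Lateral area A = 2πrL = 2π×2.693×10⁻⁴×0.01953 = 3.30460×10⁻⁵ m².
P = εσAT⁴ ⇒ T = (P/(εσA))^(1/4) = (77.493/(0.3753×5.670×10⁻⁸×3.30460×10⁻⁵))^(1/4) = 3240 K.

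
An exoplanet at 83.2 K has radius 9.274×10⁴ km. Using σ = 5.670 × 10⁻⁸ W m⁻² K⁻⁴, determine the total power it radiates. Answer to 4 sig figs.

P ≈ 2.936×10¹⁷ W

Surface area A = 4πR² = 4π(9.274×10⁷ m)² = 1.08080×10¹⁷ m².
P = σAT⁴ = 5.670×10⁻⁸ × 1.08080×10¹⁷ × (83.2)⁴ = 2.936×10¹⁷ W.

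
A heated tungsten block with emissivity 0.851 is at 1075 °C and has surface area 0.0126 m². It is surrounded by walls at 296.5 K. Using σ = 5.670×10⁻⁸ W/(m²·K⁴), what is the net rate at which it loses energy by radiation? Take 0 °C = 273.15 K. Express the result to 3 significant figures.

T = 1075 °C + 273.15 = 1348.15 K.
Area A = 0.0126 m².
Net radiated power P_net = εσA(T⁴ − T₀⁴) = 0.851×5.670×10⁻⁸×0.0126×(1348.15⁴ − 296.5⁴).
T⁴ − T₀⁴ = 3.30334×10¹² − 7.72856×10⁹ = 3.29561×10¹² K⁴, so P_net = 2.00×10³ W.

Net loss ≈ 2.00×10³ W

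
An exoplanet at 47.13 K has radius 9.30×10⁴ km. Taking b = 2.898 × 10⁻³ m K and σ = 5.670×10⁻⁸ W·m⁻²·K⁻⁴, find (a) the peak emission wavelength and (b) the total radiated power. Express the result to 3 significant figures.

λ_max ≈ 61.5 μm; P ≈ 3.04×10¹⁶ W

(a) λ_max = b/T = 2.898×10⁻³/47.13 = 6.149×10⁻⁵ m = 61.5 μm.
Surface area A = 4πR² = 4π(9.30×10⁷ m)² = 1.08687×10¹⁷ m².
(b) P = σAT⁴ = 5.670×10⁻⁸×1.08687×10¹⁷×(47.13)⁴ = 3.04×10¹⁶ W.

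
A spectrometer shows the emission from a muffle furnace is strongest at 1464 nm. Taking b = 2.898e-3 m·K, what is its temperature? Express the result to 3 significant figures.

Wien's law gives T = b/λ_max = (2.898×10⁻³ m·K)/(1.464×10⁻⁶ m) = 1.98×10³ K.

T ≈ 1.98×10³ K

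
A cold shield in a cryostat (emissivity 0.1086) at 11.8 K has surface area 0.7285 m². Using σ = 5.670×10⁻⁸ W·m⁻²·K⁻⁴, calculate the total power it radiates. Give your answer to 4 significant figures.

Area A = 0.7285 m².
P = εσAT⁴ = 0.1086 × 5.670×10⁻⁸ × 0.7285 × (11.8)⁴ = 8.697×10⁻⁵ W.

P ≈ 8.697×10⁻⁵ W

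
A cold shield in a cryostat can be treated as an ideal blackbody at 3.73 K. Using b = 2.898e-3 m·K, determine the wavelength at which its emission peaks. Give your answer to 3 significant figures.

λ_max ≈ 7.77×10⁻⁴ m

Wien's displacement law: λ_max = b/T = (2.898×10⁻³ m·K)/(3.73 K) = 7.769×10⁻⁴ m.
That is 7.77×10⁻⁴ m, in the infrared range.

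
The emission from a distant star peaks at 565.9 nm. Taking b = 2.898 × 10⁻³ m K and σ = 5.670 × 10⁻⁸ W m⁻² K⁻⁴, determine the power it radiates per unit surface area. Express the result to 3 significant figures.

Wien's law: T = b/λ_max = 2.898×10⁻³/5.659×10⁻⁷ = 5121.05 K.
Then I = σT⁴ = 5.670×10⁻⁸×(5121.05)⁴ = 3.90×10⁷ W/m².

I ≈ 3.90×10⁷ W/m²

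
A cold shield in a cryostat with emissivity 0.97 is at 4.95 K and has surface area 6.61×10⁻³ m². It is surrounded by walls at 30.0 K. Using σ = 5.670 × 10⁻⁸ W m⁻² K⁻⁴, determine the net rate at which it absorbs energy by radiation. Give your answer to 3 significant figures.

Net gain ≈ 2.94×10⁻⁴ W

Area A = 6.61×10⁻³ m².
Net radiated power P_net = εσA(T⁴ − T₀⁴) = 0.97×5.670×10⁻⁸×6.61×10⁻³×(4.95⁴ − 30.0⁴).
T⁴ − T₀⁴ = 600.373 − 8.10000×10⁵ = -8.09400×10⁵ K⁴, so P_net = -2.94×10⁻⁴ W — negative, meaning a net gain of 2.94×10⁻⁴ W.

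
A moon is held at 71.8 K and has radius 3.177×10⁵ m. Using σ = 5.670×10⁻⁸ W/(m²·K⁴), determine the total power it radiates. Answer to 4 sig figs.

Surface area A = 4πR² = 4π(3.177×10⁵ m)² = 1.26837×10¹² m².
P = σAT⁴ = 5.670×10⁻⁸ × 1.26837×10¹² × (71.8)⁴ = 1.911×10¹² W.

P ≈ 1.911×10¹² W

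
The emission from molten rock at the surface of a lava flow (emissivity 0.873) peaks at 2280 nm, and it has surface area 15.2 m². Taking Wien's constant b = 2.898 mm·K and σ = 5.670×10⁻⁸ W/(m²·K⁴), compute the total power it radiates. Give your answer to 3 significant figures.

Wien's law: T = b/λ_max = 2.898×10⁻³/2.280×10⁻⁶ = 1271.05 K.
Area A = 15.2 m².
Then P = εσAT⁴ = 0.873×5.670×10⁻⁸×15.2×(1271.05)⁴ = 1.96×10⁶ W.

P ≈ 1.96×10⁶ W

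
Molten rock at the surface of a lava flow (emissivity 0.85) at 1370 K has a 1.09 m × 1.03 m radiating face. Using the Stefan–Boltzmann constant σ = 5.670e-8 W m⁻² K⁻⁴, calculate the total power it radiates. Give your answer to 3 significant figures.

Area A = 1.09 × 1.03 = 1.1227 m².
P = εσAT⁴ = 0.85 × 5.670×10⁻⁸ × 1.1227 × (1370)⁴ = 1.91×10⁵ W.

P ≈ 1.91×10⁵ W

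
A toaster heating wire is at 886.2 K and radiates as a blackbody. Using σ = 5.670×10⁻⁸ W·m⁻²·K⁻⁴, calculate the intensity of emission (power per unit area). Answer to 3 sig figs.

Stefan–Boltzmann: I = σT⁴ = 5.670×10⁻⁸ × (886.2)⁴ = 3.50×10⁴ W/m².

I ≈ 3.50×10⁴ W/m²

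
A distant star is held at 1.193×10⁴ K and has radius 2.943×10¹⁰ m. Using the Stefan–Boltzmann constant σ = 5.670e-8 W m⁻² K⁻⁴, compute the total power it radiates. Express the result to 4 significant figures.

Surface area A = 4πR² = 4π(2.943×10¹⁰ m)² = 1.08840×10²² m².
P = σAT⁴ = 5.670×10⁻⁸ × 1.08840×10²² × (1.193×10⁴)⁴ = 1.250×10³¹ W.

P ≈ 1.250×10³¹ W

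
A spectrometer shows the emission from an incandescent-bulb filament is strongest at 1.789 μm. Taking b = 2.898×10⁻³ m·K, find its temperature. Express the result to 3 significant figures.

T ≈ 1.62×10³ K

Wien's law gives T = b/λ_max = (2.898×10⁻³ m·K)/(1.789×10⁻⁶ m) = 1.62×10³ K.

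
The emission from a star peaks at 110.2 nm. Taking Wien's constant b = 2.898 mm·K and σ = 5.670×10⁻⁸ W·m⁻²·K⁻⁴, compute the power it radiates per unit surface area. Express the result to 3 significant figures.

I ≈ 2.71×10¹⁰ W/m²

Wien's law: T = b/λ_max = 2.898×10⁻³/1.102×10⁻⁷ = 26297.6 K.
Then I = σT⁴ = 5.670×10⁻⁸×(26297.6)⁴ = 2.71×10¹⁰ W/m².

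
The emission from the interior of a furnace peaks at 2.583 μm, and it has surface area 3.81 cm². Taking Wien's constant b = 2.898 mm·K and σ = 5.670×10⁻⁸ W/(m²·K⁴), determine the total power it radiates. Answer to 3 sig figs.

Wien's law: T = b/λ_max = 2.898×10⁻³/2.583×10⁻⁶ = 1121.95 K.
Area A = 3.81 cm² = 3.81×10⁻⁴ m².
Then P = σAT⁴ = 5.670×10⁻⁸×3.81×10⁻⁴×(1121.95)⁴ = 34.2 W.

P ≈ 34.2 W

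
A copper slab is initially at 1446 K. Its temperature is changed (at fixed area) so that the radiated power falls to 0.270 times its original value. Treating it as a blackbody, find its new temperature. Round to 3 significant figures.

P ∝ T⁴, so T₂/T₁ = (P₂/P₁)^(1/4) = (0.270)^(1/4) = 0.720843.
T₂ = 1446 × 0.720843 = 1.04×10³ K.

T₂ ≈ 1.04×10³ K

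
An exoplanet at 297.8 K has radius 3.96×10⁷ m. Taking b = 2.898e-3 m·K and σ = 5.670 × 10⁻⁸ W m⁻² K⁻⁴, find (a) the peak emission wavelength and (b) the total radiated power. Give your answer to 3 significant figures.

(a) λ_max = b/T = 2.898×10⁻³/297.8 = 9.731×10⁻⁶ m = 9.73 μm.
Surface area A = 4πR² = 4π(3.96×10⁷ m)² = 1.97061×10¹⁶ m².
(b) P = σAT⁴ = 5.670×10⁻⁸×1.97061×10¹⁶×(297.8)⁴ = 8.79×10¹⁸ W.

λ_max ≈ 9.73 μm; P ≈ 8.79×10¹⁸ W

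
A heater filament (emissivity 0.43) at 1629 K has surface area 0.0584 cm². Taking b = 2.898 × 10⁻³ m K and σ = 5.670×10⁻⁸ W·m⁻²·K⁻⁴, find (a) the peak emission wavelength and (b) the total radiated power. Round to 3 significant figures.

λ_max ≈ 1.78×10³ nm; P ≈ 1.00 W

(a) λ_max = b/T = 2.898×10⁻³/1629 = 1.779×10⁻⁶ m = 1.78×10³ nm.
Area A = 0.0584 cm² = 5.84×10⁻⁶ m².
(b) P = εσAT⁴ = 0.43×5.670×10⁻⁸×5.84×10⁻⁶×(1629)⁴ = 1.00 W.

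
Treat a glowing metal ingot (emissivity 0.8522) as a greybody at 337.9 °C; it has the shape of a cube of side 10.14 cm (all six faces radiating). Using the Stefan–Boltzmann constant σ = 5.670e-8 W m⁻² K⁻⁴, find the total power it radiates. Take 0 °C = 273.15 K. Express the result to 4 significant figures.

T = 337.9 °C + 273.15 = 611.05 K.
Area A = 6s² = 6×(0.1014 m)² = 0.0616918 m².
P = εσAT⁴ = 0.8522 × 5.670×10⁻⁸ × 0.0616918 × (611.05)⁴ = 415.6 W.

P ≈ 415.6 W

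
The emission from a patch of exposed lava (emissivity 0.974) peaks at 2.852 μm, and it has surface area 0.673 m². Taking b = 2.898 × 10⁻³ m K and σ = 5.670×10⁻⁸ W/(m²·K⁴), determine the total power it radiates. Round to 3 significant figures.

P ≈ 3.96×10⁴ W

Wien's law: T = b/λ_max = 2.898×10⁻³/2.852×10⁻⁶ = 1016.13 K.
Area A = 0.673 m².
Then P = εσAT⁴ = 0.974×5.670×10⁻⁸×0.673×(1016.13)⁴ = 3.96×10⁴ W.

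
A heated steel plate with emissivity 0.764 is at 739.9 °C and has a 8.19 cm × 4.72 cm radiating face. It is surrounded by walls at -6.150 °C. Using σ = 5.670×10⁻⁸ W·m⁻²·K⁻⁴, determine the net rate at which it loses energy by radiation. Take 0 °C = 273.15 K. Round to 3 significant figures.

Net loss ≈ 176 W

T = 739.9 °C + 273.15 = 1013.05 K.
Surroundings: T = -6.150 °C + 273.15 = 267.000 K.
Area A = 0.0819 × 0.0472 = 3.86568×10⁻³ m².
Net radiated power P_net = εσA(T⁴ − T₀⁴) = 0.764×5.670×10⁻⁸×3.86568×10⁻³×(1013.05⁴ − 267.000⁴).
T⁴ − T₀⁴ = 1.05323×10¹² − 5.08212×10⁹ = 1.04815×10¹² K⁴, so P_net = 176 W.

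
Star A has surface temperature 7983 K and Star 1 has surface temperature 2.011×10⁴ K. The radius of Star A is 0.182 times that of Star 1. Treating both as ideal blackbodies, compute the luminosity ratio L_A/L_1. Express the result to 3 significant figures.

L ∝ R²T⁴, so L_A/L_1 = (R_A/R_1)²(T_A/T_1)⁴ = (0.182)² × (7983/2.011×10⁴)⁴ = 0.033124 × 0.0248323 = 8.23×10⁻⁴.

L_A/L_1 ≈ 8.23×10⁻⁴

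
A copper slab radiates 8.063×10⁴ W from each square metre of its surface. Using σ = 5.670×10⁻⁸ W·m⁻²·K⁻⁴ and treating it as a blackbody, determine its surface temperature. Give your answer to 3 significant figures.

T ≈ 1.09×10³ K

I = σT⁴, so T = (I/σ)^(1/4) = (8.063×10⁴/(5.670×10⁻⁸))^(1/4) = 1.09×10³ K.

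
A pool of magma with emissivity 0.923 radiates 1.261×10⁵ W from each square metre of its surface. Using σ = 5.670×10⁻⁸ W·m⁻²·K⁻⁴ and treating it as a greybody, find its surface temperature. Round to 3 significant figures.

T ≈ 1.25×10³ K

I = εσT⁴, so T = (I/εσ)^(1/4) = (1.261×10⁵/(0.923×5.670×10⁻⁸))^(1/4) = 1.25×10³ K.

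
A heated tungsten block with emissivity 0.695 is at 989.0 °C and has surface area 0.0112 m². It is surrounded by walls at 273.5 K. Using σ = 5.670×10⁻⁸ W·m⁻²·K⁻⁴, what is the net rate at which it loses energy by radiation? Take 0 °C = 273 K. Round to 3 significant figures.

T = 989.0 °C + 273 = 1262.0 K.
Area A = 0.0112 m².
Net radiated power P_net = εσA(T⁴ − T₀⁴) = 0.695×5.670×10⁻⁸×0.0112×(1262.0⁴ − 273.5⁴).
T⁴ − T₀⁴ = 2.53651×10¹² − 5.59538×10⁹ = 2.53091×10¹² K⁴, so P_net = 1.12×10³ W.

Net loss ≈ 1.12×10³ W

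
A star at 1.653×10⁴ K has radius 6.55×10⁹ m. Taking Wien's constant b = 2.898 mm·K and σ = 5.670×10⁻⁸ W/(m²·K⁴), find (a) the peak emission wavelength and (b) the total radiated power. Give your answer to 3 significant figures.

(a) λ_max = b/T = 2.898×10⁻³/1.653×10⁴ = 1.753×10⁻⁷ m = 175 nm.
Surface area A = 4πR² = 4π(6.55×10⁹ m)² = 5.39129×10²⁰ m².
(b) P = σAT⁴ = 5.670×10⁻⁸×5.39129×10²⁰×(1.653×10⁴)⁴ = 2.28×10³⁰ W.

λ_max ≈ 175 nm; P ≈ 2.28×10³⁰ W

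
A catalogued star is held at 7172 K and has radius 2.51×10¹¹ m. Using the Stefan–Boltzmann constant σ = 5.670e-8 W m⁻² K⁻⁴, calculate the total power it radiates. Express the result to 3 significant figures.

Surface area A = 4πR² = 4π(2.51×10¹¹ m)² = 7.91694×10²³ m².
P = σAT⁴ = 5.670×10⁻⁸ × 7.91694×10²³ × (7172)⁴ = 1.19×10³² W.

P ≈ 1.19×10³² W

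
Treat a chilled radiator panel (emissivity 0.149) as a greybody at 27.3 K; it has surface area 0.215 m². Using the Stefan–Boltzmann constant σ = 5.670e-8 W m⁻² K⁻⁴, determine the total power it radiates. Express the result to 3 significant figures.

P ≈ 1.01×10⁻³ W

Area A = 0.215 m².
P = εσAT⁴ = 0.149 × 5.670×10⁻⁸ × 0.215 × (27.3)⁴ = 1.01×10⁻³ W.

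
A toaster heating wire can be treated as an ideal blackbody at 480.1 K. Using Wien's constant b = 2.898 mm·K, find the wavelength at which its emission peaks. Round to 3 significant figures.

Wien's displacement law: λ_max = b/T = (2.898×10⁻³ m·K)/(480.1 K) = 6.036×10⁻⁶ m.
That is 6.04 μm, in the infrared range.

λ_max ≈ 6.04 μm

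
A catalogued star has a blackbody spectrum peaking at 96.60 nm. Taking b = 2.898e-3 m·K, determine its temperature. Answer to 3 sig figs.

Wien's law gives T = b/λ_max = (2.898×10⁻³ m·K)/(9.660×10⁻⁸ m) = 3.00×10⁴ K.

T ≈ 3.00×10⁴ K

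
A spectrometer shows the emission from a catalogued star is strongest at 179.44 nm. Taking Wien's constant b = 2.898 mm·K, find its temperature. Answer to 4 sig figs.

Wien's law gives T = b/λ_max = (2.898×10⁻³ m·K)/(1.7944×10⁻⁷ m) = 1.615×10⁴ K.

T ≈ 1.615×10⁴ K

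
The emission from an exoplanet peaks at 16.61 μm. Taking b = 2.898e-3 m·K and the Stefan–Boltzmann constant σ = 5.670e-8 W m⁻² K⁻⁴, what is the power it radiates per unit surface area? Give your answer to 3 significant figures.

I ≈ 52.5 W/m²

Wien's law: T = b/λ_max = 2.898×10⁻³/1.661×10⁻⁵ = 174.473 K.
Then I = σT⁴ = 5.670×10⁻⁸×(174.473)⁴ = 52.5 W/m².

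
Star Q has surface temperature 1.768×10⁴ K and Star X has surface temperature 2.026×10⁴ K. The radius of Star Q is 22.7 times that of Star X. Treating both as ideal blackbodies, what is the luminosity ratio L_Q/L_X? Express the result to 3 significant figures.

L_Q/L_X ≈ 299

L ∝ R²T⁴, so L_Q/L_X = (R_Q/R_X)²(T_Q/T_X)⁴ = (22.7)² × (1.768×10⁴/2.026×10⁴)⁴ = 515.29 × 0.579924 = 299.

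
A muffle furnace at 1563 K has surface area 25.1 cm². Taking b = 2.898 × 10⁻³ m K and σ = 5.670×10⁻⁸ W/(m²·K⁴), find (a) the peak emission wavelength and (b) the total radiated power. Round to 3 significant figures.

λ_max ≈ 1.85×10³ nm; P ≈ 849 W

(a) λ_max = b/T = 2.898×10⁻³/1563 = 1.854×10⁻⁶ m = 1.85×10³ nm.
Area A = 25.1 cm² = 2.51×10⁻³ m².
(b) P = σAT⁴ = 5.670×10⁻⁸×2.51×10⁻³×(1563)⁴ = 849 W.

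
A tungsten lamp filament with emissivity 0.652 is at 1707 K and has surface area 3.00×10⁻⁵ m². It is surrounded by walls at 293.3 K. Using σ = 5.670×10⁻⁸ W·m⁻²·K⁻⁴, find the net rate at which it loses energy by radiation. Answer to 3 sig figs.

Area A = 3.00×10⁻⁵ m².
Net radiated power P_net = εσA(T⁴ − T₀⁴) = 0.652×5.670×10⁻⁸×3.00×10⁻⁵×(1707⁴ − 293.3⁴).
T⁴ − T₀⁴ = 8.49052×10¹² − 7.40028×10⁹ = 8.48312×10¹² K⁴, so P_net = 9.41 W.

Net loss ≈ 9.41 W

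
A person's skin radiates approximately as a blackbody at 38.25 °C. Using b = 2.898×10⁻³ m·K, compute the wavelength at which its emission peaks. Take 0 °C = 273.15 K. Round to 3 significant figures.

λ_max ≈ 9.31 μm

T = 38.25 °C + 273.15 = 311.40 K.
Wien's displacement law: λ_max = b/T = (2.898×10⁻³ m·K)/(311.40 K) = 9.306×10⁻⁶ m.
That is 9.31 μm, in the infrared range.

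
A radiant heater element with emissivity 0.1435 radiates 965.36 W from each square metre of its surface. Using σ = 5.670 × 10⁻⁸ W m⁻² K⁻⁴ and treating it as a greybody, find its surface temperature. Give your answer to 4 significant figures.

I = εσT⁴, so T = (I/εσ)^(1/4) = (965.36/(0.1435×5.670×10⁻⁸))^(1/4) = 586.9 K.

T ≈ 586.9 K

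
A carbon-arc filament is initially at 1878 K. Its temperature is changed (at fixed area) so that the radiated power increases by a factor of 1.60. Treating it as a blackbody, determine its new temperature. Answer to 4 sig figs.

P ∝ T⁴, so T₂/T₁ = (P₂/P₁)^(1/4) = (1.60)^(1/4) = 1.12468.
T₂ = 1878 × 1.12468 = 2112 K.

T₂ ≈ 2112 K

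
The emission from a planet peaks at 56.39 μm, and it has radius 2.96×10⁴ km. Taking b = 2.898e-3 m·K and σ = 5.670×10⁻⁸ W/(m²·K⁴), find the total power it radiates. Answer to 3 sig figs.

P ≈ 4.35×10¹⁵ W

Wien's law: T = b/λ_max = 2.898×10⁻³/5.639×10⁻⁵ = 51.3921 K.
Surface area A = 4πR² = 4π(2.96×10⁷ m)² = 1.10102×10¹⁶ m².
Then P = σAT⁴ = 5.670×10⁻⁸×1.10102×10¹⁶×(51.3921)⁴ = 4.35×10¹⁵ W.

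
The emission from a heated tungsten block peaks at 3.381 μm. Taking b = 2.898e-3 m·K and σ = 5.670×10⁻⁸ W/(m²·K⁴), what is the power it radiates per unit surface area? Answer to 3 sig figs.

I ≈ 3.06×10⁴ W/m²

Wien's law: T = b/λ_max = 2.898×10⁻³/3.381×10⁻⁶ = 857.143 K.
Then I = σT⁴ = 5.670×10⁻⁸×(857.143)⁴ = 3.06×10⁴ W/m².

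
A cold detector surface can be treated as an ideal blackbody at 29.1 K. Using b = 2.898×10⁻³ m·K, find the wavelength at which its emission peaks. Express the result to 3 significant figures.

Wien's displacement law: λ_max = b/T = (2.898×10⁻³ m·K)/(29.1 K) = 9.959×10⁻⁵ m.
That is 99.6 μm, in the infrared range.

λ_max ≈ 99.6 μm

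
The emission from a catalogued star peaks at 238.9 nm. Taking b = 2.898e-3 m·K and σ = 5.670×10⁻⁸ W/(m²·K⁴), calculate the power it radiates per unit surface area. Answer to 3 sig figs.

Wien's law: T = b/λ_max = 2.898×10⁻³/2.389×10⁻⁷ = 12130.6 K.
Then I = σT⁴ = 5.670×10⁻⁸×(12130.6)⁴ = 1.23×10⁹ W/m².

I ≈ 1.23×10⁹ W/m²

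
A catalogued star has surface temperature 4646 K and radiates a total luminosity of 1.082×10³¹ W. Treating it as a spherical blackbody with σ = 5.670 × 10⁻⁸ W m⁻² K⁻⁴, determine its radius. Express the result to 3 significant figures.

R ≈ 1.81×10¹¹ m

L = 4πR²σT⁴ ⇒ R = √(L/(4πσT⁴)).
σT⁴ = 2.64180×10⁷ W/m², so R = √(1.082×10³¹/(4π×2.64180×10⁷)) = 1.81×10¹¹ m.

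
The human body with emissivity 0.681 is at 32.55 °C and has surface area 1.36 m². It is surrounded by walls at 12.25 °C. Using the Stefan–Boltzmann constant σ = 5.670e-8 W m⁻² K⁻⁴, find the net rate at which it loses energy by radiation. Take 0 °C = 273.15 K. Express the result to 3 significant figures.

Net loss ≈ 110 W

T = 32.55 °C + 273.15 = 305.70 K.
Surroundings: T = 12.25 °C + 273.15 = 285.40 K.
Area A = 1.36 m².
Net radiated power P_net = εσA(T⁴ − T₀⁴) = 0.681×5.670×10⁻⁸×1.36×(305.70⁴ − 285.40⁴).
T⁴ − T₀⁴ = 8.73337×10⁹ − 6.63462×10⁹ = 2.09875×10⁹ K⁴, so P_net = 110 W.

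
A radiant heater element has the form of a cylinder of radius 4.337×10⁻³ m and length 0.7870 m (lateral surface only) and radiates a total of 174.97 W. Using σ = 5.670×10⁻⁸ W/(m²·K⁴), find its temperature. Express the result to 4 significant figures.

T ≈ 615.9 K

Lateral area A = 2πrL = 2π×4.337×10⁻³×0.7870 = 0.0214459 m².
P = σAT⁴ ⇒ T = (P/(σA))^(1/4) = (174.97/(5.670×10⁻⁸×0.0214459))^(1/4) = 615.9 K.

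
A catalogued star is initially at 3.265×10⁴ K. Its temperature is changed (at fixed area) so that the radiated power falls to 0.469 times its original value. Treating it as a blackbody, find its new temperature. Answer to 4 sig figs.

P ∝ T⁴, so T₂/T₁ = (P₂/P₁)^(1/4) = (0.469)^(1/4) = 0.827548.
T₂ = 3.265×10⁴ × 0.827548 = 2.702×10⁴ K.

T₂ ≈ 2.702×10⁴ K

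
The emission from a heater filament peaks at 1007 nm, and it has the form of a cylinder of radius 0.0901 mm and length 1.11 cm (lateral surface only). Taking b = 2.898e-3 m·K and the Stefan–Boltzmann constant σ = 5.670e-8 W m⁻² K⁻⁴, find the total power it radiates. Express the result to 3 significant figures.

Wien's law: T = b/λ_max = 2.898×10⁻³/1.007×10⁻⁶ = 2877.86 K.
Lateral area A = 2πrL = 2π×9.01×10⁻⁵×0.0111 = 6.28388×10⁻⁶ m².
Then P = σAT⁴ = 5.670×10⁻⁸×6.28388×10⁻⁶×(2877.86)⁴ = 24.4 W.

P ≈ 24.4 W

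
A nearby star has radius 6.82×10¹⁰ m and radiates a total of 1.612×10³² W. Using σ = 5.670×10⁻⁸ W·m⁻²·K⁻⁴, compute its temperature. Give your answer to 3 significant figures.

T ≈ 1.49×10⁴ K

Surface area A = 4πR² = 4π(6.82×10¹⁰ m)² = 5.84492×10²² m².
P = σAT⁴ ⇒ T = (P/(σA))^(1/4) = (1.612×10³²/(5.670×10⁻⁸×5.84492×10²²))^(1/4) = 1.49×10⁴ K.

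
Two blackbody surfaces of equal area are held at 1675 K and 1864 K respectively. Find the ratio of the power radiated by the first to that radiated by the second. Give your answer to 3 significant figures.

P₁/P₂ ≈ 0.652

With equal areas, P₁/P₂ = (T₁/T₂)⁴ = (1675/1864)⁴ = 0.652.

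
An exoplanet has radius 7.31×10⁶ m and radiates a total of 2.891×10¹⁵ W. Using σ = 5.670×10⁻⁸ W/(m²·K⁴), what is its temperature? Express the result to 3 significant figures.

T ≈ 93.3 K

Surface area A = 4πR² = 4π(7.31×10⁶ m)² = 6.71498×10¹⁴ m².
P = σAT⁴ ⇒ T = (P/(σA))^(1/4) = (2.891×10¹⁵/(5.670×10⁻⁸×6.71498×10¹⁴))^(1/4) = 93.3 K.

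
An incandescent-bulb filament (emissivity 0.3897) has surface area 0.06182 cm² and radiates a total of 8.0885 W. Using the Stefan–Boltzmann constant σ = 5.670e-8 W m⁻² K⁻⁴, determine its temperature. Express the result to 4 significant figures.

Area A = 0.06182 cm² = 6.182×10⁻⁶ m².
P = εσAT⁴ ⇒ T = (P/(εσA))^(1/4) = (8.0885/(0.3897×5.670×10⁻⁸×6.182×10⁻⁶))^(1/4) = 2774 K.

T ≈ 2774 K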